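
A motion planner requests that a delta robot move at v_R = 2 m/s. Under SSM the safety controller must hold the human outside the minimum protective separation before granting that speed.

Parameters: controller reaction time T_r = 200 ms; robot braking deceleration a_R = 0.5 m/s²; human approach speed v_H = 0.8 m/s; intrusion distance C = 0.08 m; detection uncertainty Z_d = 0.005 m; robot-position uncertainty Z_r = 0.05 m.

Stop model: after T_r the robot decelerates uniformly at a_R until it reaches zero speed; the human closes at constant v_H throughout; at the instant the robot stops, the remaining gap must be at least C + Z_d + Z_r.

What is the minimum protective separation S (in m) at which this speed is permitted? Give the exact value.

S_min = 1579/200 m = 7.8950 m

T_s = v_R/a_R = 2/(1/2) = 4.0000 s
robot in T_r: 2.0000·0.2000 = 0.4000 m
robot covers 2.0000·4.0000 − ½·0.5000·4.0000² = 4.0000 m while stopping
human over T_r+T_s: 0.8000·(0.2000+4.0000) = 3.3600 m
residual clearance needed = 0.0800+0.0050+0.0500 = 0.1350 m
S_min ≈ 0.4000+4.0000+3.3600+0.1350  ⇒  S_min = 1579/200 m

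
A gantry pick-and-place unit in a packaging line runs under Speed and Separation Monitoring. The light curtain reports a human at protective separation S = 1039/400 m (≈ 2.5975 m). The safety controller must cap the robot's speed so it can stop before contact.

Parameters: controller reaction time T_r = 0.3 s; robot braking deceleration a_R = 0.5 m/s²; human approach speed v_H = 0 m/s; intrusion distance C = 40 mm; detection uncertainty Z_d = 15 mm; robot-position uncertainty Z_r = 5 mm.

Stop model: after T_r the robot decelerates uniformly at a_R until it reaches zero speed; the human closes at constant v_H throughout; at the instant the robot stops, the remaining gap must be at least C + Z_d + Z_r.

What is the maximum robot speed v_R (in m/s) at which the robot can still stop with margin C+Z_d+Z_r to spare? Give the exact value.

v_R_max = 29/20 m/s = 1.4500 m/s

collect terms ⇒ (1)·v_R² + (3/10)·v_R + (-203/80) = 0
  disc = (3/10)² − 4·(1)·(-203/80) = 256/25 ; √disc = 16/5
  v_R = (−(3/10) + 16/5) / (2·(1)) = 29/20 m/s
check:
stop time T_s = (29/20)/(1/2) = 2.9000 s
reaction-phase robot travel = 1.4500·0.3000 = 0.4350 m
braking distance = 1.4500²/(2·0.5000) = 2.1025 m
human over T_r+T_s: 0.0000·(0.3000+2.9000) = 0.0000 m
margins: 0.0400+0.0150+0.0050 = 0.0600 m
sum ≈ 0.4350+2.1025+0.0000+0.0600 ≈ 2.5975 m = S ✓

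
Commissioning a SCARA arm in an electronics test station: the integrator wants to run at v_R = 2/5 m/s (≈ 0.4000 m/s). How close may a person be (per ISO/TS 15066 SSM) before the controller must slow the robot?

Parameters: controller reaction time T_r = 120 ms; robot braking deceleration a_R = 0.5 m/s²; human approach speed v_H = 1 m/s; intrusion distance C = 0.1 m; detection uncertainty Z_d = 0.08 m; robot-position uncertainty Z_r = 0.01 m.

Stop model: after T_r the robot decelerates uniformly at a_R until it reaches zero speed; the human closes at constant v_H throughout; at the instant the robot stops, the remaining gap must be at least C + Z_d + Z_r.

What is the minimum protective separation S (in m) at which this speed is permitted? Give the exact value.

stop time T_s = (2/5)/(1/2) = 0.8000 s
robot covers v_R·T_r = 0.4000·0.1200 = 0.0480 m before braking
braking distance = 0.4000²/(2·0.5000) = 0.1600 m
human closes 1.0000·0.9200 = 0.9200 m
C+Z_d+Z_r = 0.1000+0.0800+0.0100 = 0.1900 m
S_min ≈ 0.0480+0.1600+0.9200+0.1900  ⇒  S_min = 659/500 m

S_min = 659/500 m = 1.3180 m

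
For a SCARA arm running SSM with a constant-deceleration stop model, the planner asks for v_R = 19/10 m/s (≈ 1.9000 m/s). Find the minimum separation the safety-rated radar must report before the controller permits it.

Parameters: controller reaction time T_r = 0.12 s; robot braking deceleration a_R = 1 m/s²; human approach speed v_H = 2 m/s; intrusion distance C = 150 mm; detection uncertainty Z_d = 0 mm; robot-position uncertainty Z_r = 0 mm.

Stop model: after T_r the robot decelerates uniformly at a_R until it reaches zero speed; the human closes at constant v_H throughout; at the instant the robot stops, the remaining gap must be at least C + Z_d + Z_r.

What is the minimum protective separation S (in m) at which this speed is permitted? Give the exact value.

S_min = 6223/1000 m = 6.2230 m

stop time T_s = (19/10)/1 = 1.9000 s
robot covers v_R·T_r = 1.9000·0.1200 = 0.2280 m before braking
robot under decel: 1.9000²/(2·1.0000) = 1.8050 m
human over T_r+T_s: 2.0000·(0.1200+1.9000) = 4.0400 m
residual clearance needed = 0.1500+0.0000+0.0000 = 0.1500 m
S_min ≈ 0.2280+1.8050+4.0400+0.1500  ⇒  S_min = 6223/1000 m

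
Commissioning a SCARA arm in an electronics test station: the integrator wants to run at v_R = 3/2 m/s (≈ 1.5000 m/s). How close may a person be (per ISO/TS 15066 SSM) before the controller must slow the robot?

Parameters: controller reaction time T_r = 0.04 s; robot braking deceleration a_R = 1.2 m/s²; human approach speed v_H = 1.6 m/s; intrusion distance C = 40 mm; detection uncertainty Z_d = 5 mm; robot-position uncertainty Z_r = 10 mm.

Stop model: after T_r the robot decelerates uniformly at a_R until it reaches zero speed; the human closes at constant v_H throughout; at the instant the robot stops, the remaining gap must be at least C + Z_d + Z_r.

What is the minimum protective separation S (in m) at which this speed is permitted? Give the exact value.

S_min = 6233/2000 m = 3.1165 m

stop time T_s = (3/2)/(6/5) = 1.2500 s
reaction-phase robot travel = 1.5000·0.0400 = 0.0600 m
robot under decel: 1.5000²/(2·1.2000) = 0.9375 m
human closes 1.6000·1.2900 = 2.0640 m
margins: 0.0400+0.0050+0.0100 = 0.0550 m
S_min ≈ 0.0600+0.9375+2.0640+0.0550  ⇒  S_min = 6233/2000 m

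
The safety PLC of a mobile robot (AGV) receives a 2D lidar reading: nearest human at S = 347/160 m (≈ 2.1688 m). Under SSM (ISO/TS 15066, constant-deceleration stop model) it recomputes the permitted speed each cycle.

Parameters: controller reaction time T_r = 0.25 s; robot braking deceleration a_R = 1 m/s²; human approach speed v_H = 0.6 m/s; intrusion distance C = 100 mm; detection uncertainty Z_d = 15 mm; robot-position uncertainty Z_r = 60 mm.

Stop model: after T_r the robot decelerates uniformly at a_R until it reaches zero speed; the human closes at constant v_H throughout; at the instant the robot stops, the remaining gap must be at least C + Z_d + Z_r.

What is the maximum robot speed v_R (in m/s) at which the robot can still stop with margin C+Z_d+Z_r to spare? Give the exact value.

v_R_max = 5/4 m/s = 1.2500 m/s

quadratic (1/2)·v² + (17/20)·v + (-59/32) = 0
  disc = (17/20)² − 4·(1/2)·(-59/32) = 441/100 ; √disc = 21/10
  v_R = (−(17/20) + 21/10) / (2·(1/2)) = 5/4 m/s
check:
braking lasts T_s = (5/4)/1 = 1.2500 s
robot covers v_R·T_r = 1.2500·0.2500 = 0.3125 m before braking
braking distance = 1.2500²/(2·1.0000) = 0.7812 m
human over T_r+T_s: 0.6000·(0.2500+1.2500) = 0.9000 m
margins: 0.1000+0.0150+0.0600 = 0.1750 m
sum ≈ 0.3125+0.7812+0.9000+0.1750 ≈ 2.1688 m = S ✓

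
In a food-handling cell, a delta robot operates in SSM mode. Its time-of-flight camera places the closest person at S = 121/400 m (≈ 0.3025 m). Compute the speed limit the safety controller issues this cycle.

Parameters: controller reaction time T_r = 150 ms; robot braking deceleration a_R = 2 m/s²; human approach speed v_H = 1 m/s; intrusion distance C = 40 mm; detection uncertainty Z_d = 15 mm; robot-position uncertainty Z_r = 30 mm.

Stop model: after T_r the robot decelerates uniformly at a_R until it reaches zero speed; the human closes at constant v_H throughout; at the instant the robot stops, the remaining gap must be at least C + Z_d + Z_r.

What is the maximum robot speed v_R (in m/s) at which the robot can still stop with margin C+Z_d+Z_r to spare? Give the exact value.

quadratic (1/4)·v² + (13/20)·v + (-27/400) = 0
  disc = (13/20)² − 4·(1/4)·(-27/400) = 49/100 ; √disc = 7/10
  v_R = (−(13/20) + 7/10) / (2·(1/4)) = 1/10 m/s
check:
T_s = v_R/a_R = (1/10)/2 = 0.0500 s
reaction-phase robot travel = 0.1000·0.1500 = 0.0150 m
robot under decel: 0.1000²/(2·2.0000) = 0.0025 m
human over T_r+T_s: 1.0000·(0.1500+0.0500) = 0.2000 m
residual clearance needed = 0.0400+0.0150+0.0300 = 0.0850 m
sum ≈ 0.0150+0.0025+0.2000+0.0850 ≈ 0.3025 m = S ✓

v_R_max = 1/10 m/s = 0.1000 m/s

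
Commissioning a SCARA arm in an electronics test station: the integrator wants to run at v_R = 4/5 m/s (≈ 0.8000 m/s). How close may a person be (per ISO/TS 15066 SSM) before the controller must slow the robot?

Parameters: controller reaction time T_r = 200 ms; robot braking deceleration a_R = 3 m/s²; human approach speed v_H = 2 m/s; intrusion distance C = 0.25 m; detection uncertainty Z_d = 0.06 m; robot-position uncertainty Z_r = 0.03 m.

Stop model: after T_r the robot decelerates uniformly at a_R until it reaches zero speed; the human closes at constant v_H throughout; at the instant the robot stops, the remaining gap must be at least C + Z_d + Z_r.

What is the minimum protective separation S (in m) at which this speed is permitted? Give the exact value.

T_s = v_R/a_R = (4/5)/3 = 0.2667 s
reaction-phase robot travel = 0.8000·0.2000 = 0.1600 m
braking distance = 0.8000²/(2·3.0000) = 0.1067 m
person approaches 2.0000·(0.2000+0.2667) = 0.9333 m
residual clearance needed = 0.2500+0.0600+0.0300 = 0.3400 m
S_min ≈ 0.1600+0.1067+0.9333+0.3400  ⇒  S_min = 77/50 m

S_min = 77/50 m = 1.5400 m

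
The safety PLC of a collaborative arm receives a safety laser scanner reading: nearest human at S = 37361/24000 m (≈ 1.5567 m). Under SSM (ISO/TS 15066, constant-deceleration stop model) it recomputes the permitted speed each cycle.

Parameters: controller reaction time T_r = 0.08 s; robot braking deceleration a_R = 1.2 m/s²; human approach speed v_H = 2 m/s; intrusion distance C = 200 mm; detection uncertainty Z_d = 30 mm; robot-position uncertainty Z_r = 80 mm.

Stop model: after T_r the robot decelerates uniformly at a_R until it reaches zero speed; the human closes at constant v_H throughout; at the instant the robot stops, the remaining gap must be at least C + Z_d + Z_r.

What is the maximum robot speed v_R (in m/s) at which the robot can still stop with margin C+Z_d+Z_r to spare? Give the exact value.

v_R_max = 11/20 m/s = 0.5500 m/s

quadratic (5/12)·v² + (131/75)·v + (-26081/24000) = 0
  disc = (131/75)² − 4·(5/12)·(-26081/24000) = 194481/40000 ; √disc = 441/200
  v_R = (−(131/75) + 441/200) / (2·(5/12)) = 11/20 m/s
check:
stop time T_s = (11/20)/(6/5) = 0.4583 s
reaction-phase robot travel = 0.5500·0.0800 = 0.0440 m
braking distance = 0.5500²/(2·1.2000) = 0.1260 m
human closes 2.0000·0.5383 = 1.0767 m
margins: 0.2000+0.0300+0.0800 = 0.3100 m
sum ≈ 0.0440+0.1260+1.0767+0.3100 ≈ 1.5567 m = S ✓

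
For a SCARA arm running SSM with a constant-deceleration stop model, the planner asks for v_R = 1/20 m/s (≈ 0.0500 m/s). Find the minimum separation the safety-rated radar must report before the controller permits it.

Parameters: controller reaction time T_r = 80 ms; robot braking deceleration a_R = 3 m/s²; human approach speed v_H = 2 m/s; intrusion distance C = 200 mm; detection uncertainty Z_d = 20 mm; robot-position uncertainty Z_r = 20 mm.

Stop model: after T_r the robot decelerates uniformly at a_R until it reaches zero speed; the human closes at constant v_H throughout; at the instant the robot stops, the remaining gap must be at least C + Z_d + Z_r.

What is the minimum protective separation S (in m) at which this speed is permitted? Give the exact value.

S_min = 1751/4000 m = 0.4377 m

stop time T_s = (1/20)/3 = 0.0167 s
reaction-phase robot travel = 0.0500·0.0800 = 0.0040 m
robot under decel: 0.0500²/(2·3.0000) = 0.0004 m
human over T_r+T_s: 2.0000·(0.0800+0.0167) = 0.1933 m
margins: 0.2000+0.0200+0.0200 = 0.2400 m
S_min ≈ 0.0040+0.0004+0.1933+0.2400  ⇒  S_min = 1751/4000 m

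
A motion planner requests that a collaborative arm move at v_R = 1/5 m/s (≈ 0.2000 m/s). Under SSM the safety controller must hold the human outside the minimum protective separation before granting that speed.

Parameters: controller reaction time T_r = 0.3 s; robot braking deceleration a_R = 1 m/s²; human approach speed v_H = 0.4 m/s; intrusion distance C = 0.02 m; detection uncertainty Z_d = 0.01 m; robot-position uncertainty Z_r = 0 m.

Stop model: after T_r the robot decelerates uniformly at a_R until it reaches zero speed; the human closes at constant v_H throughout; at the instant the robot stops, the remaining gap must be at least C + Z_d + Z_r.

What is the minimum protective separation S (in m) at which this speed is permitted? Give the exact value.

S_min = 31/100 m = 0.3100 m

T_s = v_R/a_R = (1/5)/1 = 0.2000 s
reaction-phase robot travel = 0.2000·0.3000 = 0.0600 m
robot covers 0.2000·0.2000 − ½·1.0000·0.2000² = 0.0200 m while stopping
person approaches 0.4000·(0.3000+0.2000) = 0.2000 m
margins: 0.0200+0.0100+0.0000 = 0.0300 m
S_min ≈ 0.0600+0.0200+0.2000+0.0300  ⇒  S_min = 31/100 m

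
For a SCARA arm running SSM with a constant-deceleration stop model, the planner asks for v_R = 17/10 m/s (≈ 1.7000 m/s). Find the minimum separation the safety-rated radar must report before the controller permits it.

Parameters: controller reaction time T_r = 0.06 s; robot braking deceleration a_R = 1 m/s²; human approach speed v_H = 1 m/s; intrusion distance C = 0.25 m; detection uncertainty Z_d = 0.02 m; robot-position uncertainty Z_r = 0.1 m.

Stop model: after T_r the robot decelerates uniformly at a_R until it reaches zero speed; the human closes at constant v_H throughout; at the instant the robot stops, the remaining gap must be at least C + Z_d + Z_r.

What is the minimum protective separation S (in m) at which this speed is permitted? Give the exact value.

S_min = 3677/1000 m = 3.6770 m

T_s = v_R/a_R = (17/10)/1 = 1.7000 s
robot covers v_R·T_r = 1.7000·0.0600 = 0.1020 m before braking
robot covers 1.7000·1.7000 − ½·1.0000·1.7000² = 1.4450 m while stopping
human over T_r+T_s: 1.0000·(0.0600+1.7000) = 1.7600 m
C+Z_d+Z_r = 0.2500+0.0200+0.1000 = 0.3700 m
S_min ≈ 0.1020+1.4450+1.7600+0.3700  ⇒  S_min = 3677/1000 m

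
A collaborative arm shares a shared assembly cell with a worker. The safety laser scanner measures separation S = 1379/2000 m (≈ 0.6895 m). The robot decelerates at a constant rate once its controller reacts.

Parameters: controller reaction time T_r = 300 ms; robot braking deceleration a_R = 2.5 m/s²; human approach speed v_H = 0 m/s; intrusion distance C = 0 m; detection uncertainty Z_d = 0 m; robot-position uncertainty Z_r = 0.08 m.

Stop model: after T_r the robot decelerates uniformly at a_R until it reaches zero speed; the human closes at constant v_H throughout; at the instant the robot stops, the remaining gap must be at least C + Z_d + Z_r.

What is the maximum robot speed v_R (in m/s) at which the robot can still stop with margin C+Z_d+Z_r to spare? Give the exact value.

collect terms ⇒ (1/5)·v_R² + (3/10)·v_R + (-1219/2000) = 0
  disc = (3/10)² − 4·(1/5)·(-1219/2000) = 361/625 ; √disc = 19/25
  v_R = (−(3/10) + 19/25) / (2·(1/5)) = 23/20 m/s
check:
T_s = v_R/a_R = (23/20)/(5/2) = 0.4600 s
robot in T_r: 1.1500·0.3000 = 0.3450 m
braking distance = 1.1500²/(2·2.5000) = 0.2645 m
human closes 0.0000·0.7600 = 0.0000 m
C+Z_d+Z_r = 0.0000+0.0000+0.0800 = 0.0800 m
sum ≈ 0.3450+0.2645+0.0000+0.0800 ≈ 0.6895 m = S ✓

v_R_max = 23/20 m/s = 1.1500 m/s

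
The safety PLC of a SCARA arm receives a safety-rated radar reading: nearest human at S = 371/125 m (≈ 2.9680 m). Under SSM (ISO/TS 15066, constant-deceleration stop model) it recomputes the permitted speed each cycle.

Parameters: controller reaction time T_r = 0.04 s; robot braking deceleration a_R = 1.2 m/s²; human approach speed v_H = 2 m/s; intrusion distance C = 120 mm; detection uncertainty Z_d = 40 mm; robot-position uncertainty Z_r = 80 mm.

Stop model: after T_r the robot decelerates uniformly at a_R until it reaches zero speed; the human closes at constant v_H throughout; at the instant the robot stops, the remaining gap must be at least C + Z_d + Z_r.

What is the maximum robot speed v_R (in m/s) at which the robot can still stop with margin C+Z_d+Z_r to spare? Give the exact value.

v_R_max = 6/5 m/s = 1.2000 m/s

at the boundary: (5/12)·v² + (128/75)·v + (-331/125) = 0
  disc = (128/75)² − 4·(5/12)·(-331/125) = 41209/5625 ; √disc = 203/75
  v_R = (−(128/75) + 203/75) / (2·(5/12)) = 6/5 m/s
check:
T_s = v_R/a_R = (6/5)/(6/5) = 1.0000 s
robot covers v_R·T_r = 1.2000·0.0400 = 0.0480 m before braking
braking distance = 1.2000²/(2·1.2000) = 0.6000 m
person approaches 2.0000·(0.0400+1.0000) = 2.0800 m
residual clearance needed = 0.1200+0.0400+0.0800 = 0.2400 m
sum ≈ 0.0480+0.6000+2.0800+0.2400 ≈ 2.9680 m = S ✓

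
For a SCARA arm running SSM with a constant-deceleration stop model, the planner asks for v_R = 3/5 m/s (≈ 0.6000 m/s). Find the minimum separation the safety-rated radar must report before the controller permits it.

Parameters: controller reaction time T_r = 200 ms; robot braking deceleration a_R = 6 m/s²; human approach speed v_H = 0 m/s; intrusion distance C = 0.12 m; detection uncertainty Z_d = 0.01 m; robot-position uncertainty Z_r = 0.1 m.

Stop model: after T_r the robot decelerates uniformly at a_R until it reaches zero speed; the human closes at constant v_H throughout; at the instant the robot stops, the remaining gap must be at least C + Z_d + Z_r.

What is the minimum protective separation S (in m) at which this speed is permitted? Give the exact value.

S_min = 19/50 m = 0.3800 m

T_s = v_R/a_R = (3/5)/6 = 0.1000 s
robot in T_r: 0.6000·0.2000 = 0.1200 m
braking distance = 0.6000²/(2·6.0000) = 0.0300 m
human over T_r+T_s: 0.0000·(0.2000+0.1000) = 0.0000 m
residual clearance needed = 0.1200+0.0100+0.1000 = 0.2300 m
S_min ≈ 0.1200+0.0300+0.0000+0.2300  ⇒  S_min = 19/50 m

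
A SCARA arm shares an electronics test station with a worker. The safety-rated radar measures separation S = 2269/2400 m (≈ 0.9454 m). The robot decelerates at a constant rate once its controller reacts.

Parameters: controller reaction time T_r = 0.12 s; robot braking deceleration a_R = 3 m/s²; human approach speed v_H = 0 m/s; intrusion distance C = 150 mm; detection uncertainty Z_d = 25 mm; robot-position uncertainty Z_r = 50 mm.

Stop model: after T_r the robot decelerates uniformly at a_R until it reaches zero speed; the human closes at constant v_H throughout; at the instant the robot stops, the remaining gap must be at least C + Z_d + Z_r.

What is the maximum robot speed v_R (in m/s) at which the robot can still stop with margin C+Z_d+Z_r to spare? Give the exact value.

v_R_max = 7/4 m/s = 1.7500 m/s

quadratic (1/6)·v² + (3/25)·v + (-1729/2400) = 0
  disc = (3/25)² − 4·(1/6)·(-1729/2400) = 44521/90000 ; √disc = 211/300
  v_R = (−(3/25) + 211/300) / (2·(1/6)) = 7/4 m/s
check:
braking lasts T_s = (7/4)/3 = 0.5833 s
robot covers v_R·T_r = 1.7500·0.1200 = 0.2100 m before braking
braking distance = 1.7500²/(2·3.0000) = 0.5104 m
human over T_r+T_s: 0.0000·(0.1200+0.5833) = 0.0000 m
C+Z_d+Z_r = 0.1500+0.0250+0.0500 = 0.2250 m
sum ≈ 0.2100+0.5104+0.0000+0.2250 ≈ 0.9454 m = S ✓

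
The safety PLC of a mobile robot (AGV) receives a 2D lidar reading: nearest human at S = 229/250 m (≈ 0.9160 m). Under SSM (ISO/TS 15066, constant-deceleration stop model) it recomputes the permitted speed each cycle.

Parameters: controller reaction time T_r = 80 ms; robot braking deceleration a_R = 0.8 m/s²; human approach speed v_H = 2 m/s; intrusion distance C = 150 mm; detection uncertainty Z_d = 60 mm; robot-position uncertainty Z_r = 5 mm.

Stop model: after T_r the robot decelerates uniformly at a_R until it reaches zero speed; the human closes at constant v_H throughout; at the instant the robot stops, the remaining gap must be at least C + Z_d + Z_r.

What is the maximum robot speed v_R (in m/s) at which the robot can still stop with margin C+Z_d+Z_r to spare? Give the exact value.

at the boundary: (5/8)·v² + (129/50)·v + (-541/1000) = 0
  disc = (129/50)² − 4·(5/8)·(-541/1000) = 80089/10000 ; √disc = 283/100
  v_R = (−(129/50) + 283/100) / (2·(5/8)) = 1/5 m/s
check:
T_s = v_R/a_R = (1/5)/(4/5) = 0.2500 s
robot covers v_R·T_r = 0.2000·0.0800 = 0.0160 m before braking
braking distance = 0.2000²/(2·0.8000) = 0.0250 m
human closes 2.0000·0.3300 = 0.6600 m
margins: 0.1500+0.0600+0.0050 = 0.2150 m
sum ≈ 0.0160+0.0250+0.6600+0.2150 ≈ 0.9160 m = S ✓

v_R_max = 1/5 m/s = 0.2000 m/s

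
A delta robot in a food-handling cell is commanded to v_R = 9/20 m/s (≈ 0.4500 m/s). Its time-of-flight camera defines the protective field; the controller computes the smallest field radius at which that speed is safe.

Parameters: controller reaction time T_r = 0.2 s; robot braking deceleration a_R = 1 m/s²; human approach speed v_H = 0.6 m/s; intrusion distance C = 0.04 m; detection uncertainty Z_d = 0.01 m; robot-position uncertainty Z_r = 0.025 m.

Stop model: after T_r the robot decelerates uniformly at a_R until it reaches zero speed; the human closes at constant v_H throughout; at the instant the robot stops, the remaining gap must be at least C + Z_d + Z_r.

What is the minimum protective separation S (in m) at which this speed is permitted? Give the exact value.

T_s = v_R/a_R = (9/20)/1 = 0.4500 s
robot in T_r: 0.4500·0.2000 = 0.0900 m
braking distance = 0.4500²/(2·1.0000) = 0.1013 m
person approaches 0.6000·(0.2000+0.4500) = 0.3900 m
residual clearance needed = 0.0400+0.0100+0.0250 = 0.0750 m
S_min ≈ 0.0900+0.1013+0.3900+0.0750  ⇒  S_min = 21/32 m

S_min = 21/32 m = 0.6562 m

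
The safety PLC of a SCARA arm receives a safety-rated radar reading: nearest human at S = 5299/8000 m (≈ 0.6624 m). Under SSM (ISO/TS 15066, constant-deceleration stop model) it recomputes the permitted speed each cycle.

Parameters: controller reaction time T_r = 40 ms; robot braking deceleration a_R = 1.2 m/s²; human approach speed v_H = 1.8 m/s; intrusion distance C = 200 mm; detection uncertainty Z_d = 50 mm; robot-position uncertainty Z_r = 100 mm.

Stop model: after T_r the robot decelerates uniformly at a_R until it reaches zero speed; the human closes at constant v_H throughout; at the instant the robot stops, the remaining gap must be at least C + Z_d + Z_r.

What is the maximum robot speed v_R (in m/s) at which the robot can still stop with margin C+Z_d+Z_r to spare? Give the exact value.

at the boundary: (5/12)·v² + (77/50)·v + (-1923/8000) = 0
  disc = (77/50)² − 4·(5/12)·(-1923/8000) = 110889/40000 ; √disc = 333/200
  v_R = (−(77/50) + 333/200) / (2·(5/12)) = 3/20 m/s
check:
T_s = v_R/a_R = (3/20)/(6/5) = 0.1250 s
robot in T_r: 0.1500·0.0400 = 0.0060 m
braking distance = 0.1500²/(2·1.2000) = 0.0094 m
human closes 1.8000·0.1650 = 0.2970 m
residual clearance needed = 0.2000+0.0500+0.1000 = 0.3500 m
sum ≈ 0.0060+0.0094+0.2970+0.3500 ≈ 0.6624 m = S ✓

v_R_max = 3/20 m/s = 0.1500 m/s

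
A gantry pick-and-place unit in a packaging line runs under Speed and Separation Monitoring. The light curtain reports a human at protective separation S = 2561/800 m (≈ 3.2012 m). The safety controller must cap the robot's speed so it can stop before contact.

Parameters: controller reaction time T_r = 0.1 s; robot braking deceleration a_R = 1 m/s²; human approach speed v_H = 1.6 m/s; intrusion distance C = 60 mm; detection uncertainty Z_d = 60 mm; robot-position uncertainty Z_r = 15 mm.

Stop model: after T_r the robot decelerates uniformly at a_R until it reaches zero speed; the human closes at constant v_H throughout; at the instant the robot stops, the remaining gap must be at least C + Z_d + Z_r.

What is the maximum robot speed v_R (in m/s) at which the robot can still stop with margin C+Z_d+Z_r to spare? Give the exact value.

v_R_max = 5/4 m/s = 1.2500 m/s

quadratic (1/2)·v² + (17/10)·v + (-93/32) = 0
  disc = (17/10)² − 4·(1/2)·(-93/32) = 3481/400 ; √disc = 59/20
  v_R = (−(17/10) + 59/20) / (2·(1/2)) = 5/4 m/s
check:
T_s = v_R/a_R = (5/4)/1 = 1.2500 s
robot in T_r: 1.2500·0.1000 = 0.1250 m
robot covers 1.2500·1.2500 − ½·1.0000·1.2500² = 0.7812 m while stopping
human closes 1.6000·1.3500 = 2.1600 m
C+Z_d+Z_r = 0.0600+0.0600+0.0150 = 0.1350 m
sum ≈ 0.1250+0.7812+2.1600+0.1350 ≈ 3.2012 m = S ✓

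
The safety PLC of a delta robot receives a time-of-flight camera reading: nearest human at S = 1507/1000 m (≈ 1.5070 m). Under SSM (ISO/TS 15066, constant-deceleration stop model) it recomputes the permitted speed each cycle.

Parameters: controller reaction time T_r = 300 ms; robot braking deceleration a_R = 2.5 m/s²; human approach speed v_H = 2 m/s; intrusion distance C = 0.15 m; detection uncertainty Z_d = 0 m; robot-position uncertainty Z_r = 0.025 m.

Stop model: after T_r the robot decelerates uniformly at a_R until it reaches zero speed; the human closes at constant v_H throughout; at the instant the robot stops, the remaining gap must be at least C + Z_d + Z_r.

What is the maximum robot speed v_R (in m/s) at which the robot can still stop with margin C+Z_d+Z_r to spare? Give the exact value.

v_R_max = 3/5 m/s = 0.6000 m/s

collect terms ⇒ (1/5)·v_R² + (11/10)·v_R + (-183/250) = 0
  disc = (11/10)² − 4·(1/5)·(-183/250) = 4489/2500 ; √disc = 67/50
  v_R = (−(11/10) + 67/50) / (2·(1/5)) = 3/5 m/s
check:
T_s = v_R/a_R = (3/5)/(5/2) = 0.2400 s
reaction-phase robot travel = 0.6000·0.3000 = 0.1800 m
robot under decel: 0.6000²/(2·2.5000) = 0.0720 m
person approaches 2.0000·(0.3000+0.2400) = 1.0800 m
residual clearance needed = 0.1500+0.0000+0.0250 = 0.1750 m
sum ≈ 0.1800+0.0720+1.0800+0.1750 ≈ 1.5070 m = S ✓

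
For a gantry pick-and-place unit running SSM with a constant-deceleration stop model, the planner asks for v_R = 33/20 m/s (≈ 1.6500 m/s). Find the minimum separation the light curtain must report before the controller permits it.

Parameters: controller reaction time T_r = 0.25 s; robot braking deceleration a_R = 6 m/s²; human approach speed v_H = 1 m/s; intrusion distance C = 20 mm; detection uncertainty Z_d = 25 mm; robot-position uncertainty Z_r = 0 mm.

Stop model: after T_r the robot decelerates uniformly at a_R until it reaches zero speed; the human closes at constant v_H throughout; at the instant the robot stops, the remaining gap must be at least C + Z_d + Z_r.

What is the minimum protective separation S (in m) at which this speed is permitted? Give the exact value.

braking lasts T_s = (33/20)/6 = 0.2750 s
robot covers v_R·T_r = 1.6500·0.2500 = 0.4125 m before braking
braking distance = 1.6500²/(2·6.0000) = 0.2269 m
human over T_r+T_s: 1.0000·(0.2500+0.2750) = 0.5250 m
residual clearance needed = 0.0200+0.0250+0.0000 = 0.0450 m
S_min ≈ 0.4125+0.2269+0.5250+0.0450  ⇒  S_min = 387/320 m

S_min = 387/320 m = 1.2094 m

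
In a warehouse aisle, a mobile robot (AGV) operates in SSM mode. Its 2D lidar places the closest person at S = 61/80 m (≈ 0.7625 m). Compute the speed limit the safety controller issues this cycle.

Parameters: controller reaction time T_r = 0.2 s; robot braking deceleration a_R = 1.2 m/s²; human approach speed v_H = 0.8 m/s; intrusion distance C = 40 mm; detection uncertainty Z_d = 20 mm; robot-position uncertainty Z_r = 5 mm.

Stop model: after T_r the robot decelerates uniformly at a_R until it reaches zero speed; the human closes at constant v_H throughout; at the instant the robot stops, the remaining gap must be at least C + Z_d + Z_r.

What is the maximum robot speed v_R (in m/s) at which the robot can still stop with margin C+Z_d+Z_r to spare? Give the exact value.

at the boundary: (5/12)·v² + (13/15)·v + (-43/80) = 0
  disc = (13/15)² − 4·(5/12)·(-43/80) = 5929/3600 ; √disc = 77/60
  v_R = (−(13/15) + 77/60) / (2·(5/12)) = 1/2 m/s
check:
T_s = v_R/a_R = (1/2)/(6/5) = 0.4167 s
robot covers v_R·T_r = 0.5000·0.2000 = 0.1000 m before braking
robot under decel: 0.5000²/(2·1.2000) = 0.1042 m
person approaches 0.8000·(0.2000+0.4167) = 0.4933 m
residual clearance needed = 0.0400+0.0200+0.0050 = 0.0650 m
sum ≈ 0.1000+0.1042+0.4933+0.0650 ≈ 0.7625 m = S ✓

v_R_max = 1/2 m/s = 0.5000 m/s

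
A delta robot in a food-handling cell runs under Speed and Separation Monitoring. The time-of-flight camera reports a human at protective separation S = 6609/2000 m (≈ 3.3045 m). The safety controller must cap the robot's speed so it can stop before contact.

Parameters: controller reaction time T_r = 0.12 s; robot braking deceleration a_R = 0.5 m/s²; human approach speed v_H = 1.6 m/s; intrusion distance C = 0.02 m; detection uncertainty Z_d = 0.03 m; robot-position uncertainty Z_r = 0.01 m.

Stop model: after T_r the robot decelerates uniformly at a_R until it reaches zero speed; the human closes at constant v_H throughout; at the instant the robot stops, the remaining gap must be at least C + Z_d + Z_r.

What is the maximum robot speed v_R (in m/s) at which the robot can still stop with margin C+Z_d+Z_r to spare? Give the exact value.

v_R_max = 3/4 m/s = 0.7500 m/s

quadratic (1)·v² + (83/25)·v + (-1221/400) = 0
  disc = (83/25)² − 4·(1)·(-1221/400) = 58081/2500 ; √disc = 241/50
  v_R = (−(83/25) + 241/50) / (2·(1)) = 3/4 m/s
check:
T_s = v_R/a_R = (3/4)/(1/2) = 1.5000 s
robot in T_r: 0.7500·0.1200 = 0.0900 m
robot under decel: 0.7500²/(2·0.5000) = 0.5625 m
human closes 1.6000·1.6200 = 2.5920 m
C+Z_d+Z_r = 0.0200+0.0300+0.0100 = 0.0600 m
sum ≈ 0.0900+0.5625+2.5920+0.0600 ≈ 3.3045 m = S ✓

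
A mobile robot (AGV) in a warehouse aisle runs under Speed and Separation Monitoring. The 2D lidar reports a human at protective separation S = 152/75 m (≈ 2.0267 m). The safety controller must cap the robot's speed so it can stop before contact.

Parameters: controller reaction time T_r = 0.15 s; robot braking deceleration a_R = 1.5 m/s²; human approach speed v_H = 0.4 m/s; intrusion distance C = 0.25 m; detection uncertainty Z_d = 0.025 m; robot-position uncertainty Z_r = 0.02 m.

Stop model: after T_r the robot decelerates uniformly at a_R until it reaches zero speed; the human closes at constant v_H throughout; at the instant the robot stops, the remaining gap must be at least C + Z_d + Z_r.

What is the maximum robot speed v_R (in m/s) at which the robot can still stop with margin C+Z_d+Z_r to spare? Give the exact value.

v_R_max = 17/10 m/s = 1.7000 m/s

collect terms ⇒ (1/3)·v_R² + (5/12)·v_R + (-1003/600) = 0
  disc = (5/12)² − 4·(1/3)·(-1003/600) = 961/400 ; √disc = 31/20
  v_R = (−(5/12) + 31/20) / (2·(1/3)) = 17/10 m/s
check:
braking lasts T_s = (17/10)/(3/2) = 1.1333 s
reaction-phase robot travel = 1.7000·0.1500 = 0.2550 m
robot under decel: 1.7000²/(2·1.5000) = 0.9633 m
human over T_r+T_s: 0.4000·(0.1500+1.1333) = 0.5133 m
residual clearance needed = 0.2500+0.0250+0.0200 = 0.2950 m
sum ≈ 0.2550+0.9633+0.5133+0.2950 ≈ 2.0267 m = S ✓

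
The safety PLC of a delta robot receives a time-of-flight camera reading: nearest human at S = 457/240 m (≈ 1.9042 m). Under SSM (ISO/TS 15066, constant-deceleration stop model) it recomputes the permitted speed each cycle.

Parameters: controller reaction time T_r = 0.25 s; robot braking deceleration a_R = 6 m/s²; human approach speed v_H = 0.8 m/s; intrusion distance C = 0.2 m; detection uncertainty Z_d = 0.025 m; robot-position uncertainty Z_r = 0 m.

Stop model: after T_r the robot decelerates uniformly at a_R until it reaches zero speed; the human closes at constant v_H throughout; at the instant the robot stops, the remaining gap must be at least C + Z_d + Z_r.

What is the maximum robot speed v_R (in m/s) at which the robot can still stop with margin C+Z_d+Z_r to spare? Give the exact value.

at the boundary: (1/12)·v² + (23/60)·v + (-71/48) = 0
  disc = (23/60)² − 4·(1/12)·(-71/48) = 16/25 ; √disc = 4/5
  v_R = (−(23/60) + 4/5) / (2·(1/12)) = 5/2 m/s
check:
T_s = v_R/a_R = (5/2)/6 = 0.4167 s
robot covers v_R·T_r = 2.5000·0.2500 = 0.6250 m before braking
robot covers 2.5000·0.4167 − ½·6.0000·0.4167² = 0.5208 m while stopping
person approaches 0.8000·(0.2500+0.4167) = 0.5333 m
residual clearance needed = 0.2000+0.0250+0.0000 = 0.2250 m
sum ≈ 0.6250+0.5208+0.5333+0.2250 ≈ 1.9042 m = S ✓

v_R_max = 5/2 m/s = 2.5000 m/s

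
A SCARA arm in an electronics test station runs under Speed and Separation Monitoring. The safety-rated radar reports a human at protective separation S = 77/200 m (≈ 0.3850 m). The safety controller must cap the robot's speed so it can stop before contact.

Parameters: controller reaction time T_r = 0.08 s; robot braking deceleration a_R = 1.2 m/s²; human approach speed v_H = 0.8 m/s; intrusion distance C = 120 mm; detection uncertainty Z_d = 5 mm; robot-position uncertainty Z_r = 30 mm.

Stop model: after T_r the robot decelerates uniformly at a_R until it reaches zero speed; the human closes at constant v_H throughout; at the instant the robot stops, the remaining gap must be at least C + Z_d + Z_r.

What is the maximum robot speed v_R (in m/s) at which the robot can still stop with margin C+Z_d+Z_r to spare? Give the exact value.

v_R_max = 1/5 m/s = 0.2000 m/s

at the boundary: (5/12)·v² + (56/75)·v + (-83/500) = 0
  disc = (56/75)² − 4·(5/12)·(-83/500) = 18769/22500 ; √disc = 137/150
  v_R = (−(56/75) + 137/150) / (2·(5/12)) = 1/5 m/s
check:
braking lasts T_s = (1/5)/(6/5) = 0.1667 s
robot in T_r: 0.2000·0.0800 = 0.0160 m
robot covers 0.2000·0.1667 − ½·1.2000·0.1667² = 0.0167 m while stopping
person approaches 0.8000·(0.0800+0.1667) = 0.1973 m
residual clearance needed = 0.1200+0.0050+0.0300 = 0.1550 m
sum ≈ 0.0160+0.0167+0.1973+0.1550 ≈ 0.3850 m = S ✓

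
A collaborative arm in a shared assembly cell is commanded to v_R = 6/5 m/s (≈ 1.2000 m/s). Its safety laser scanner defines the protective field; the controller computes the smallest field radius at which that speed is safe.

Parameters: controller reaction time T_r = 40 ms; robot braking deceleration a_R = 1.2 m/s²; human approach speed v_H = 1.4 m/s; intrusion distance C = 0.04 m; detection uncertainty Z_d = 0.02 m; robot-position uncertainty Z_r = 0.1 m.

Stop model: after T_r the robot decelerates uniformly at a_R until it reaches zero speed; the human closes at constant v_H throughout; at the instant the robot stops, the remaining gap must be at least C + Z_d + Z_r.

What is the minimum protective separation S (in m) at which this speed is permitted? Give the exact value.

S_min = 283/125 m = 2.2640 m

stop time T_s = (6/5)/(6/5) = 1.0000 s
robot covers v_R·T_r = 1.2000·0.0400 = 0.0480 m before braking
braking distance = 1.2000²/(2·1.2000) = 0.6000 m
human closes 1.4000·1.0400 = 1.4560 m
C+Z_d+Z_r = 0.0400+0.0200+0.1000 = 0.1600 m
S_min ≈ 0.0480+0.6000+1.4560+0.1600  ⇒  S_min = 283/125 m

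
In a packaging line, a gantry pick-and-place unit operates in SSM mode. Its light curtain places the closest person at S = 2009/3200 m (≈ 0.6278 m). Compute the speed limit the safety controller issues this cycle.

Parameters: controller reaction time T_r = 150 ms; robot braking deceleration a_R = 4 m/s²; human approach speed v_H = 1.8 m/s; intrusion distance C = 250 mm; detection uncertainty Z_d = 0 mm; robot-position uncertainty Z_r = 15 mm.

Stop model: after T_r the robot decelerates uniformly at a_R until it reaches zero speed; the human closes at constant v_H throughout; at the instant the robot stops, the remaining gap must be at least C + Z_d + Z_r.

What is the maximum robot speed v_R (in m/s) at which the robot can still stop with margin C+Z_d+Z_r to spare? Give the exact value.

at the boundary: (1/8)·v² + (3/5)·v + (-297/3200) = 0
  disc = (3/5)² − 4·(1/8)·(-297/3200) = 2601/6400 ; √disc = 51/80
  v_R = (−(3/5) + 51/80) / (2·(1/8)) = 3/20 m/s
check:
braking lasts T_s = (3/20)/4 = 0.0375 s
robot covers v_R·T_r = 0.1500·0.1500 = 0.0225 m before braking
braking distance = 0.1500²/(2·4.0000) = 0.0028 m
human closes 1.8000·0.1875 = 0.3375 m
residual clearance needed = 0.2500+0.0000+0.0150 = 0.2650 m
sum ≈ 0.0225+0.0028+0.3375+0.2650 ≈ 0.6278 m = S ✓

v_R_max = 3/20 m/s = 0.1500 m/s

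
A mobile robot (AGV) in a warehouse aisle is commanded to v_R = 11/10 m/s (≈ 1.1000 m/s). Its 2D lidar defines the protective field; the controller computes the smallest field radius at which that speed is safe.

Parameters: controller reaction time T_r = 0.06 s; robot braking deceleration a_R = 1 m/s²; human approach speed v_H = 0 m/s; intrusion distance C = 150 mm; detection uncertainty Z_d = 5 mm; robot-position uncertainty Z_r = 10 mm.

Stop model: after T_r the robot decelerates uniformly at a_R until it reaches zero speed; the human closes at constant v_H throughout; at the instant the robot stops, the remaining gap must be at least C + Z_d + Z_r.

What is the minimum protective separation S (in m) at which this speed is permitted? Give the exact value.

S_min = 209/250 m = 0.8360 m

stop time T_s = (11/10)/1 = 1.1000 s
robot in T_r: 1.1000·0.0600 = 0.0660 m
braking distance = 1.1000²/(2·1.0000) = 0.6050 m
person approaches 0.0000·(0.0600+1.1000) = 0.0000 m
residual clearance needed = 0.1500+0.0050+0.0100 = 0.1650 m
S_min ≈ 0.0660+0.6050+0.0000+0.1650  ⇒  S_min = 209/250 m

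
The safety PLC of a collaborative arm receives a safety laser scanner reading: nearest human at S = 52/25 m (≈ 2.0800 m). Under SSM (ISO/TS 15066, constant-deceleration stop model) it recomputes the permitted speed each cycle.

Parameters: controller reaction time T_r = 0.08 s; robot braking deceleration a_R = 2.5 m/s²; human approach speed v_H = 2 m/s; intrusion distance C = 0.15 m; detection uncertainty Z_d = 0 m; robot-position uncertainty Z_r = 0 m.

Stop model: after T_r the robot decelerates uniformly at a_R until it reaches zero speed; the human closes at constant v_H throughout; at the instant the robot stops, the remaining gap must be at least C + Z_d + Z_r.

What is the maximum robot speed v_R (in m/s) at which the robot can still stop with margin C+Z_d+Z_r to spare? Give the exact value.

at the boundary: (1/5)·v² + (22/25)·v + (-177/100) = 0
  disc = (22/25)² − 4·(1/5)·(-177/100) = 1369/625 ; √disc = 37/25
  v_R = (−(22/25) + 37/25) / (2·(1/5)) = 3/2 m/s
check:
stop time T_s = (3/2)/(5/2) = 0.6000 s
reaction-phase robot travel = 1.5000·0.0800 = 0.1200 m
braking distance = 1.5000²/(2·2.5000) = 0.4500 m
person approaches 2.0000·(0.0800+0.6000) = 1.3600 m
residual clearance needed = 0.1500+0.0000+0.0000 = 0.1500 m
sum ≈ 0.1200+0.4500+1.3600+0.1500 ≈ 2.0800 m = S ✓

v_R_max = 3/2 m/s = 1.5000 m/s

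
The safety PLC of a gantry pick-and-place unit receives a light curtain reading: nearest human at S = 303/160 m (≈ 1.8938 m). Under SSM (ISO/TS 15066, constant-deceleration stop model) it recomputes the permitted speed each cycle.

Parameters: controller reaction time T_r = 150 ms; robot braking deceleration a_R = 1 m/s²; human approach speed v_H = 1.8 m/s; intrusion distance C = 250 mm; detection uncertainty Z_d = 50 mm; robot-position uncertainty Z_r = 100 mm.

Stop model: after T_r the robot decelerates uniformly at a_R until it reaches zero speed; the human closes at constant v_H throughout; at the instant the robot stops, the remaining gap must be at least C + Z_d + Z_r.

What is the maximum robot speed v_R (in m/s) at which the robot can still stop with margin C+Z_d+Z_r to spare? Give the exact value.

v_R_max = 11/20 m/s = 0.5500 m/s

collect terms ⇒ (1/2)·v_R² + (39/20)·v_R + (-979/800) = 0
  disc = (39/20)² − 4·(1/2)·(-979/800) = 25/4 ; √disc = 5/2
  v_R = (−(39/20) + 5/2) / (2·(1/2)) = 11/20 m/s
check:
T_s = v_R/a_R = (11/20)/1 = 0.5500 s
reaction-phase robot travel = 0.5500·0.1500 = 0.0825 m
robot covers 0.5500·0.5500 − ½·1.0000·0.5500² = 0.1512 m while stopping
human closes 1.8000·0.7000 = 1.2600 m
margins: 0.2500+0.0500+0.1000 = 0.4000 m
sum ≈ 0.0825+0.1512+1.2600+0.4000 ≈ 1.8938 m = S ✓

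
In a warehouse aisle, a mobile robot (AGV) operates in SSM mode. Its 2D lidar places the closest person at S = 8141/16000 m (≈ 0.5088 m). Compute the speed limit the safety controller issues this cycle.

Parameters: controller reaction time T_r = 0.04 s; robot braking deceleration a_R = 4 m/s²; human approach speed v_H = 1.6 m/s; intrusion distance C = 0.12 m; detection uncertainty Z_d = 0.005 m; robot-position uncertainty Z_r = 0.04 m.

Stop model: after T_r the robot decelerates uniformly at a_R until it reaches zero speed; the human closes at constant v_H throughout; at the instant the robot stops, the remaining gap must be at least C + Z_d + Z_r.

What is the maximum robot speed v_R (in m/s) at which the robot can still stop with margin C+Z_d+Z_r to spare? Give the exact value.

collect terms ⇒ (1/8)·v_R² + (11/25)·v_R + (-4477/16000) = 0
  disc = (11/25)² − 4·(1/8)·(-4477/16000) = 53361/160000 ; √disc = 231/400
  v_R = (−(11/25) + 231/400) / (2·(1/8)) = 11/20 m/s
check:
stop time T_s = (11/20)/4 = 0.1375 s
robot covers v_R·T_r = 0.5500·0.0400 = 0.0220 m before braking
robot covers 0.5500·0.1375 − ½·4.0000·0.1375² = 0.0378 m while stopping
human over T_r+T_s: 1.6000·(0.0400+0.1375) = 0.2840 m
residual clearance needed = 0.1200+0.0050+0.0400 = 0.1650 m
sum ≈ 0.0220+0.0378+0.2840+0.1650 ≈ 0.5088 m = S ✓

v_R_max = 11/20 m/s = 0.5500 m/s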